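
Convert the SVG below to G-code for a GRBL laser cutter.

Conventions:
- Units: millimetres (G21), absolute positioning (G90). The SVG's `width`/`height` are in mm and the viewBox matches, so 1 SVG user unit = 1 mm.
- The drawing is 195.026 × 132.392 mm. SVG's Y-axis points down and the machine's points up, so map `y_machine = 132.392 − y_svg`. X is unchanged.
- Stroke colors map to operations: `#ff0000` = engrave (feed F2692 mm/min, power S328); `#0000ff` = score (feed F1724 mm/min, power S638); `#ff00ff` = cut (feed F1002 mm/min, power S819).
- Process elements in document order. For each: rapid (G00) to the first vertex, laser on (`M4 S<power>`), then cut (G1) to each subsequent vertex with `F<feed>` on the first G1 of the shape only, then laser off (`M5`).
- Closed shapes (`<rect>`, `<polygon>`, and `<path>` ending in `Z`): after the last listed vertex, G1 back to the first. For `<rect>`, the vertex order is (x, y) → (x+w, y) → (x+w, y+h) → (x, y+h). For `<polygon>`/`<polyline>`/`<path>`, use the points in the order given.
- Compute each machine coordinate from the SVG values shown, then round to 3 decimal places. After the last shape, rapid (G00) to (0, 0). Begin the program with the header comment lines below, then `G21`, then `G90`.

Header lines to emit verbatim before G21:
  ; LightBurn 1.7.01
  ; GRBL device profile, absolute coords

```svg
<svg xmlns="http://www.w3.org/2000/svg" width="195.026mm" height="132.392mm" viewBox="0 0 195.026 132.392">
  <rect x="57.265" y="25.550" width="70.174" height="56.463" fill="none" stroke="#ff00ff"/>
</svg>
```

viewBox `0 0 195.026 132.392` with mm width/height → 1 unit = 1 mm. Flip: y_m = 132.392 − y_svg.

**Shape 1** — `<rect>` rectangle, stroke `#ff00ff` → cut (S819, F1002). Machine vertices: (57.265,106.842) → (127.439,106.842) → (127.439,50.379) → (57.265,50.379) → (57.265,106.842). Closed: final G1 returns to the first vertex.

; LightBurn 1.7.01
; GRBL device profile, absolute coords
G21
G90
G00 X57.265 Y106.842
M4 S819
G1 X127.439 Y106.842 F1002
G1 X127.439 Y50.379
G1 X57.265 Y50.379
G1 X57.265 Y106.842
M5
G00 X0.000 Y0.000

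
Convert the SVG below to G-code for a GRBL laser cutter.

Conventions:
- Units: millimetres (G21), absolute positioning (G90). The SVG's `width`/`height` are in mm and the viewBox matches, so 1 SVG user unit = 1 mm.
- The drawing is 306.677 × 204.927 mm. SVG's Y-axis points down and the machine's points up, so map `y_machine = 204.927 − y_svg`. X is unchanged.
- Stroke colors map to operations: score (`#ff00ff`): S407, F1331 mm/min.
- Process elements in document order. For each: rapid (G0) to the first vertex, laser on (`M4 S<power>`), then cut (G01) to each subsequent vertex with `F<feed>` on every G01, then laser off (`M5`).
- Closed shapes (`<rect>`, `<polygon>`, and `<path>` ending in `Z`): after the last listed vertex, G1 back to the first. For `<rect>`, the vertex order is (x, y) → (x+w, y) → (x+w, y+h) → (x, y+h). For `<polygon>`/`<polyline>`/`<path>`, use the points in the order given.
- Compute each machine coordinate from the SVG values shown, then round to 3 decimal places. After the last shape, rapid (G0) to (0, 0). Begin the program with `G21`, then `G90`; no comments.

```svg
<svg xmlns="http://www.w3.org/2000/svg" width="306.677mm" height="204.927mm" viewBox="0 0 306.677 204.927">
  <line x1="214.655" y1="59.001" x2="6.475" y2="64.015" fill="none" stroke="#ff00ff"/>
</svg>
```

G21
G90
G0 X214.655 Y145.926
M4 S407
G01 X6.475 Y140.912 F1331
M5
G0 X0.000 Y0.000

1 u = 1 mm; y_m = 204.927 − y.

[1] `<line>` line segment, #ff00ff→score S407 F1331: (214.655,145.926) → (6.475,140.912)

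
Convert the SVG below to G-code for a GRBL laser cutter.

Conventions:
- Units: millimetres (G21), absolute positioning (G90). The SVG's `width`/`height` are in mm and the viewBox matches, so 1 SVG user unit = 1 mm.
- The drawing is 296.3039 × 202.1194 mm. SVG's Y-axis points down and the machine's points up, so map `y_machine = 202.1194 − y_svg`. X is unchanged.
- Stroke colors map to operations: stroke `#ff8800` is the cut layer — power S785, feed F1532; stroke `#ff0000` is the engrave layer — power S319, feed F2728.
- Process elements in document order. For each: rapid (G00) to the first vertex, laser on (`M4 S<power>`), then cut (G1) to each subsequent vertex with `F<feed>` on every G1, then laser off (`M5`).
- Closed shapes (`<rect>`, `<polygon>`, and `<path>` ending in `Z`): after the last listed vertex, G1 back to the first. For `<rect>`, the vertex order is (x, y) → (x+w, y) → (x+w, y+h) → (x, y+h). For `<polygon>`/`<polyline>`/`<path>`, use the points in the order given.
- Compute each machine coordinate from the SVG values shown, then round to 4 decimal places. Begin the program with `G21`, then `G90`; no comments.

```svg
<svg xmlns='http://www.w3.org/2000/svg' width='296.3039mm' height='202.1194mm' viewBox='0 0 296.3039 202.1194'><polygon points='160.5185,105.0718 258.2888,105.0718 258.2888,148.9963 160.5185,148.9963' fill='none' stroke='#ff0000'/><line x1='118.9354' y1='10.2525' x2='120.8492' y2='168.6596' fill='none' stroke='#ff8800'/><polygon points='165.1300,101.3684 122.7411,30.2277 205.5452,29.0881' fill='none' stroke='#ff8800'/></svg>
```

G21
G90
G00 X160.5185 Y97.0476
M4 S319
G1 X258.2888 Y97.0476 F2728
G1 X258.2888 Y53.1231 F2728
G1 X160.5185 Y53.1231 F2728
G1 X160.5185 Y97.0476 F2728
M5
G00 X118.9354 Y191.8669
M4 S785
G1 X120.8492 Y33.4598 F1532
M5
G00 X165.1300 Y100.7510
M4 S785
G1 X122.7411 Y171.8917 F1532
G1 X205.5452 Y173.0313 F1532
G1 X165.1300 Y100.7510 F1532
M5

Since the viewBox matches the mm dimensions, user units are millimetres directly. The only transform is the Y-flip y_m = 202.1194 − y_svg.

Shape 1 is a rectangle drawn with `<polygon>`. Its stroke #ff0000 means engrave at S319, F2728. After flipping Y the toolpath is (160.5185,97.0476) → (258.2888,97.0476) → (258.2888,53.1231) → (160.5185,53.1231) → (160.5185,97.0476), returning to the start.

Shape 2 is a line segment drawn with `<line>`. Its stroke #ff8800 means cut at S785, F1532. After flipping Y the toolpath is (118.9354,191.8669) → (120.8492,33.4598).

Shape 3 is a regular polygon drawn with `<polygon>`. Its stroke #ff8800 means cut at S785, F1532. After flipping Y the toolpath is (165.1300,100.7510) → (122.7411,171.8917) → (205.5452,173.0313) → (165.1300,100.7510), returning to the start.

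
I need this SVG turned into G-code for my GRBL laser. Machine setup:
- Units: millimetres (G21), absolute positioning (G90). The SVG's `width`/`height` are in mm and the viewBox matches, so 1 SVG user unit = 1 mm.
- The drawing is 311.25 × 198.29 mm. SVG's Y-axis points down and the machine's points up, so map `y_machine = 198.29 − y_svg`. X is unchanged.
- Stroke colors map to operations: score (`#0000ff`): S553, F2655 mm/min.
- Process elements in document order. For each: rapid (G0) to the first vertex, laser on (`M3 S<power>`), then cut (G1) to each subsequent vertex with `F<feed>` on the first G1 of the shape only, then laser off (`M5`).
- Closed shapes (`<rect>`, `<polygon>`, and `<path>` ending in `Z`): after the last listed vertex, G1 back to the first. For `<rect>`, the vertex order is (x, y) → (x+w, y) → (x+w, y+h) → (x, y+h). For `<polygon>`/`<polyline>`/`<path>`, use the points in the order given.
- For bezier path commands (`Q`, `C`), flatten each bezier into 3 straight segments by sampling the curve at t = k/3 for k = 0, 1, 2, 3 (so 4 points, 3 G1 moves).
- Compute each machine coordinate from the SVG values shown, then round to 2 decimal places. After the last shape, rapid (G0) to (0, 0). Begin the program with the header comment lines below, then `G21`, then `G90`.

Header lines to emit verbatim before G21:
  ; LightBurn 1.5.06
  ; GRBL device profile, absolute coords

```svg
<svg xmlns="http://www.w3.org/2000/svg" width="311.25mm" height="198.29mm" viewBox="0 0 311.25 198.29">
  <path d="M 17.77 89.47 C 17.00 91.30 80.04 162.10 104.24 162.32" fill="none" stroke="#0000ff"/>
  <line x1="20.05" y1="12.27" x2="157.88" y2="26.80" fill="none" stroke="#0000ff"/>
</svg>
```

; LightBurn 1.5.06
; GRBL device profile, absolute coords
G21
G90
G0 X17.77 Y108.82
M3 S553
G1 X34.47 Y89.17 F2655
G1 X70.90 Y54.55
G1 X104.24 Y35.97
M5
G0 X20.05 Y186.02
M3 S553
G1 X157.88 Y171.49 F2655
M5
G0 X0.00 Y0.00

1 u = 1 mm; y_m = 198.29 − y.

[1] `<path>` cubic bezier, #0000ff→score S553 F2655: (17.77,108.82) → (34.47,89.17) → (70.90,54.55) → (104.24,35.97)

[2] `<line>` line segment, #0000ff→score S553 F2655: (20.05,186.02) → (157.88,171.49)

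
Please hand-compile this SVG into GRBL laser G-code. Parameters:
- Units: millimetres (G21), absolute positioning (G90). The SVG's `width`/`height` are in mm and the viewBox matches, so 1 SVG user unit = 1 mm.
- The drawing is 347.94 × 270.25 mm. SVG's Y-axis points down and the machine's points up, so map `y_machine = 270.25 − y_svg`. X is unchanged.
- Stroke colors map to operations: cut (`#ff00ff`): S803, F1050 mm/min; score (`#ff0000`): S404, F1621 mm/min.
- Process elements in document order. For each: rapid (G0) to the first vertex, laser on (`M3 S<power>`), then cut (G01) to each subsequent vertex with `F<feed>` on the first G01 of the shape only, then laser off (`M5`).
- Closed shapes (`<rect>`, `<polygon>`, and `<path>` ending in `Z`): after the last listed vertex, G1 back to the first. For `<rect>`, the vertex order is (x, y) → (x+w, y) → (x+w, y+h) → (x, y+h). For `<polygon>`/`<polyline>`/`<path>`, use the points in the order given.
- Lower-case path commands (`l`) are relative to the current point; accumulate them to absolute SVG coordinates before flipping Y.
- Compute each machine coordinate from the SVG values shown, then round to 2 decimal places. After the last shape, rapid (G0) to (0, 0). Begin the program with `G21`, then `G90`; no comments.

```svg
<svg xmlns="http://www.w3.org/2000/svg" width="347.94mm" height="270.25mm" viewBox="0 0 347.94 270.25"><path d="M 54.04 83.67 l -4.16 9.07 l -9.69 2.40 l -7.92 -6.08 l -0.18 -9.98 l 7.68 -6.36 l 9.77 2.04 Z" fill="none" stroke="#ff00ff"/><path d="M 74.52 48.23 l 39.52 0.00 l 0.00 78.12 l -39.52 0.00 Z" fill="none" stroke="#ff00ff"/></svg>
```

G21
G90
G0 X54.04 Y186.58
M3 S803
G01 X49.88 Y177.51 F1050
G01 X40.19 Y175.11
G01 X32.27 Y181.19
G01 X32.09 Y191.17
G01 X39.77 Y197.53
G01 X49.54 Y195.49
G01 X54.04 Y186.58
M5
G0 X74.52 Y222.02
M3 S803
G01 X114.04 Y222.02 F1050
G01 X114.04 Y143.90
G01 X74.52 Y143.90
G01 X74.52 Y222.02
M5
G0 X0.00 Y0.00

viewBox `0 0 347.94 270.25` with mm width/height → 1 unit = 1 mm. Flip: y_m = 270.25 − y_svg.

**Shape 1** — `<path>` regular polygon, stroke `#ff00ff` → cut (S803, F1050). Machine vertices: (54.04,186.58) → (49.88,177.51) → (40.19,175.11) → (32.27,181.19) → (32.09,191.17) → (39.77,197.53) → (49.54,195.49) → (54.04,186.58). Closed: final G1 returns to the first vertex.

**Shape 2** — `<path>` rectangle, stroke `#ff00ff` → cut (S803, F1050). Machine vertices: (74.52,222.02) → (114.04,222.02) → (114.04,143.90) → (74.52,143.90) → (74.52,222.02). Closed: final G1 returns to the first vertex.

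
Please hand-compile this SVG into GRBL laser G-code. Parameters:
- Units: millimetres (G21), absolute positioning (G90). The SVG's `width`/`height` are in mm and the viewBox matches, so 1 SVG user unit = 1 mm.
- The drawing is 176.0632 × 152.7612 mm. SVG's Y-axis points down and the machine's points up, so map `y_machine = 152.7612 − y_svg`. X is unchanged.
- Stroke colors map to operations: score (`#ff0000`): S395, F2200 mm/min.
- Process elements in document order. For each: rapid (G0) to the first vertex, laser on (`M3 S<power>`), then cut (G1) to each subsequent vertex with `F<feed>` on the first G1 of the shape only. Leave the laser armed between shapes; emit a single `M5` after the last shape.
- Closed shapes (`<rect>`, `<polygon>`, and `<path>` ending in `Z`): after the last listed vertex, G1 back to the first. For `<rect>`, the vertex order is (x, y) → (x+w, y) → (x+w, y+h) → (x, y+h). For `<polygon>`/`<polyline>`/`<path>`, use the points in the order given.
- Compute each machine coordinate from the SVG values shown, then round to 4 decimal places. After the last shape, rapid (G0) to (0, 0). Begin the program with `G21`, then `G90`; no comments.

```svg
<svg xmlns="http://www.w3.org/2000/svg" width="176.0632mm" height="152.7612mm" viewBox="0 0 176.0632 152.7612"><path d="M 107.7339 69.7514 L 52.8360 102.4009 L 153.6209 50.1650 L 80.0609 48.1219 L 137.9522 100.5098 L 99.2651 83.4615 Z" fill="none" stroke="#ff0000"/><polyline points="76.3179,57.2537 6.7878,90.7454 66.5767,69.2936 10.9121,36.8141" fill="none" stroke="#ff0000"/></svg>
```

G21
G90
G0 X107.7339 Y83.0098
M3 S395
G1 X52.8360 Y50.3603 F2200
G1 X153.6209 Y102.5962
G1 X80.0609 Y104.6393
G1 X137.9522 Y52.2514
G1 X99.2651 Y69.2997
G1 X107.7339 Y83.0098
G0 X76.3179 Y95.5075
M3 S395
G1 X6.7878 Y62.0158 F2200
G1 X66.5767 Y83.4676
G1 X10.9121 Y115.9471
M5
G0 X0.0000 Y0.0000

Since the viewBox matches the mm dimensions, user units are millimetres directly. The only transform is the Y-flip y_m = 152.7612 − y_svg.

Shape 1 is a closed polygon drawn with `<path>`. Its stroke #ff0000 means score at S395, F2200. After flipping Y the toolpath is (107.7339,83.0098) → (52.8360,50.3603) → (153.6209,102.5962) → (80.0609,104.6393) → (137.9522,52.2514) → (99.2651,69.2997) → (107.7339,83.0098), returning to the start.

Shape 2 is a open polyline drawn with `<polyline>`. Its stroke #ff0000 means score at S395, F2200. After flipping Y the toolpath is (76.3179,95.5075) → (6.7878,62.0158) → (66.5767,83.4676) → (10.9121,115.9471).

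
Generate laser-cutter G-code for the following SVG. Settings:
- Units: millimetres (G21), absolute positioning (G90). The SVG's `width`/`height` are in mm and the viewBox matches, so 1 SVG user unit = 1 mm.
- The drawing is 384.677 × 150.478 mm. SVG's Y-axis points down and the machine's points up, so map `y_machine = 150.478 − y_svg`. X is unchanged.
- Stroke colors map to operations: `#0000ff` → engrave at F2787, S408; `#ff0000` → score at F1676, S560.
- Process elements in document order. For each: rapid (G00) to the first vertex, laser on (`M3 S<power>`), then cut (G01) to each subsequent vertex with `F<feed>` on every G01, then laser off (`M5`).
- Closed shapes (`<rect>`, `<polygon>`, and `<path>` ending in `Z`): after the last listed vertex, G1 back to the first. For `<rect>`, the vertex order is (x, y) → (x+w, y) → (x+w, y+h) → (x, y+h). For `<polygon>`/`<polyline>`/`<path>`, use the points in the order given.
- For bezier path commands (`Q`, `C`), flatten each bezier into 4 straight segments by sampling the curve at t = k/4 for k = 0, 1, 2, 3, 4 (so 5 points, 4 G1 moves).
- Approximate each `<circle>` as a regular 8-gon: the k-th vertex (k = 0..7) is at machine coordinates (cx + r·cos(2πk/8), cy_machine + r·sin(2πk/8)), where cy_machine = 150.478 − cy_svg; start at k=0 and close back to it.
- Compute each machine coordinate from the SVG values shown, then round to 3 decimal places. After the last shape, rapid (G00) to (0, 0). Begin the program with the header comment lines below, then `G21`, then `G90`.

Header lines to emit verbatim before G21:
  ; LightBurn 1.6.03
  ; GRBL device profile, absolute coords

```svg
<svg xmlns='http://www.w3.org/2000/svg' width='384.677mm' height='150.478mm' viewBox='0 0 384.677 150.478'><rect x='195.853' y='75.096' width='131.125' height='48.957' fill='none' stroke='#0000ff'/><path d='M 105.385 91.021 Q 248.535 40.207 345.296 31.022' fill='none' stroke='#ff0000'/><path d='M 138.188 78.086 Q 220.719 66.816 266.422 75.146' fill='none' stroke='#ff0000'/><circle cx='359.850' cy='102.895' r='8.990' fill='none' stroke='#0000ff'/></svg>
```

; LightBurn 1.6.03
; GRBL device profile, absolute coords
G21
G90
G00 X195.853 Y75.382
M3 S408
G01 X326.978 Y75.382 F2787
G01 X326.978 Y26.425 F2787
G01 X195.853 Y26.425 F2787
G01 X195.853 Y75.382 F2787
M5
G00 X105.385 Y59.457
M3 S560
G01 X174.061 Y82.262 F1676
G01 X236.938 Y99.864 F1676
G01 X294.016 Y112.262 F1676
G01 X345.296 Y119.456 F1676
M5
G00 X138.188 Y72.392
M3 S560
G01 X177.152 Y76.802 F1676
G01 X211.512 Y78.762 F1676
G01 X241.269 Y78.272 F1676
G01 X266.422 Y75.332 F1676
M5
G00 X368.840 Y47.583
M3 S408
G01 X366.207 Y53.940 F2787
G01 X359.850 Y56.573 F2787
G01 X353.493 Y53.940 F2787
G01 X350.860 Y47.583 F2787
G01 X353.493 Y41.226 F2787
G01 X359.850 Y38.593 F2787
G01 X366.207 Y41.226 F2787
G01 X368.840 Y47.583 F2787
M5
G00 X0.000 Y0.000

Since the viewBox matches the mm dimensions, user units are millimetres directly. The only transform is the Y-flip y_m = 150.478 − y_svg.

Shape 1 is a rectangle drawn with `<rect>`. Its stroke #0000ff means engrave at S408, F2787. After flipping Y the toolpath is (195.853,75.382) → (326.978,75.382) → (326.978,26.425) → (195.853,26.425) → (195.853,75.382), returning to the start.

Shape 2 is a quadratic bezier drawn with `<path>`. Its stroke #ff0000 means score at S560, F1676. After flipping Y the toolpath is (105.385,59.457) → (174.061,82.262) → (236.938,99.864) → (294.016,112.262) → (345.296,119.456).

Shape 3 is a quadratic bezier drawn with `<path>`. Its stroke #ff0000 means score at S560, F1676. After flipping Y the toolpath is (138.188,72.392) → (177.152,76.802) → (211.512,78.762) → (241.269,78.272) → (266.422,75.332).

Shape 4 is a circle drawn with `<circle>`. Its stroke #0000ff means engrave at S408, F2787. After flipping Y the toolpath is (368.840,47.583) → (366.207,53.940) → (359.850,56.573) → (353.493,53.940) → (350.860,47.583) → (353.493,41.226) → (359.850,38.593) → (366.207,41.226) → (368.840,47.583), returning to the start.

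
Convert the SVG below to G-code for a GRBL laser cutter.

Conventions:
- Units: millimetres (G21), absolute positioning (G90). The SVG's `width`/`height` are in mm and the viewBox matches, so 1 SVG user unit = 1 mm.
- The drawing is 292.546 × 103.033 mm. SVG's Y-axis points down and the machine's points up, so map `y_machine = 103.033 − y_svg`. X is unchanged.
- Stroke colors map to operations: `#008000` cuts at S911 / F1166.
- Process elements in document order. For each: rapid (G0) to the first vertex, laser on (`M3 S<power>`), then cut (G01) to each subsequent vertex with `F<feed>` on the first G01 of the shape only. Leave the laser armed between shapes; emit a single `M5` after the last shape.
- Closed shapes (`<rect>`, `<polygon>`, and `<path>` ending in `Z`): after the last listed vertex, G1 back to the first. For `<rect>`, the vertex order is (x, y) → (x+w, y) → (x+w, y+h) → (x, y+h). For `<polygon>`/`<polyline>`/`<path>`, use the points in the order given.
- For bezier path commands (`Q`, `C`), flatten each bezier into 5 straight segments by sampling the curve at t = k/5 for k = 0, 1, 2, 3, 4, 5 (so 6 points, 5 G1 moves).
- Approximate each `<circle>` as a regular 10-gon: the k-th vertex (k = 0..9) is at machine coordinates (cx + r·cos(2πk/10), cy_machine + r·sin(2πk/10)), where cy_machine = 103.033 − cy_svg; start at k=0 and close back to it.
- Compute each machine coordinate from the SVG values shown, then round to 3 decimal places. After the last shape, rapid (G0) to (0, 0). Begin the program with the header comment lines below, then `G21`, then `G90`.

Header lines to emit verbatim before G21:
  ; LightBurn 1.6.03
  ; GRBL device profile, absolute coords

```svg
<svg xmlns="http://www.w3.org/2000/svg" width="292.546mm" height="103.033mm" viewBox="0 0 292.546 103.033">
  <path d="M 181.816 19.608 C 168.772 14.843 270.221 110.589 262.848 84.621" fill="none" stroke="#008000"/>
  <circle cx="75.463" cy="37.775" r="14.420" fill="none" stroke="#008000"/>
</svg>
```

; LightBurn 1.6.03
; GRBL device profile, absolute coords
G21
G90
G0 X181.816 Y83.425
M3 S911
G01 X185.942 Y76.000 F1166
G01 X206.828 Y55.120
G01 X233.753 Y31.451
G01 X256.000 Y15.659
G01 X262.848 Y18.412
G0 X89.883 Y65.258
M3 S911
G01 X87.129 Y73.734 F1166
G01 X79.919 Y78.972
G01 X71.007 Y78.972
G01 X63.797 Y73.734
G01 X61.043 Y65.258
G01 X63.797 Y56.782
G01 X71.007 Y51.544
G01 X79.919 Y51.544
G01 X87.129 Y56.782
G01 X89.883 Y65.258
M5
G0 X0.000 Y0.000

1 u = 1 mm; y_m = 103.033 − y.

[1] `<path>` cubic bezier, #008000→cut S911 F1166: (181.816,83.425) → (185.942,76.000) → (206.828,55.120) → (233.753,31.451) → (256.000,15.659) → (262.848,18.412)

[2] `<circle>` circle, #008000→cut S911 F1166: (89.883,65.258) → (87.129,73.734) → (79.919,78.972) → (71.007,78.972) → (63.797,73.734) → (61.043,65.258) → (63.797,56.782) → (71.007,51.544) → (79.919,51.544) → (87.129,56.782) → (89.883,65.258) (closed)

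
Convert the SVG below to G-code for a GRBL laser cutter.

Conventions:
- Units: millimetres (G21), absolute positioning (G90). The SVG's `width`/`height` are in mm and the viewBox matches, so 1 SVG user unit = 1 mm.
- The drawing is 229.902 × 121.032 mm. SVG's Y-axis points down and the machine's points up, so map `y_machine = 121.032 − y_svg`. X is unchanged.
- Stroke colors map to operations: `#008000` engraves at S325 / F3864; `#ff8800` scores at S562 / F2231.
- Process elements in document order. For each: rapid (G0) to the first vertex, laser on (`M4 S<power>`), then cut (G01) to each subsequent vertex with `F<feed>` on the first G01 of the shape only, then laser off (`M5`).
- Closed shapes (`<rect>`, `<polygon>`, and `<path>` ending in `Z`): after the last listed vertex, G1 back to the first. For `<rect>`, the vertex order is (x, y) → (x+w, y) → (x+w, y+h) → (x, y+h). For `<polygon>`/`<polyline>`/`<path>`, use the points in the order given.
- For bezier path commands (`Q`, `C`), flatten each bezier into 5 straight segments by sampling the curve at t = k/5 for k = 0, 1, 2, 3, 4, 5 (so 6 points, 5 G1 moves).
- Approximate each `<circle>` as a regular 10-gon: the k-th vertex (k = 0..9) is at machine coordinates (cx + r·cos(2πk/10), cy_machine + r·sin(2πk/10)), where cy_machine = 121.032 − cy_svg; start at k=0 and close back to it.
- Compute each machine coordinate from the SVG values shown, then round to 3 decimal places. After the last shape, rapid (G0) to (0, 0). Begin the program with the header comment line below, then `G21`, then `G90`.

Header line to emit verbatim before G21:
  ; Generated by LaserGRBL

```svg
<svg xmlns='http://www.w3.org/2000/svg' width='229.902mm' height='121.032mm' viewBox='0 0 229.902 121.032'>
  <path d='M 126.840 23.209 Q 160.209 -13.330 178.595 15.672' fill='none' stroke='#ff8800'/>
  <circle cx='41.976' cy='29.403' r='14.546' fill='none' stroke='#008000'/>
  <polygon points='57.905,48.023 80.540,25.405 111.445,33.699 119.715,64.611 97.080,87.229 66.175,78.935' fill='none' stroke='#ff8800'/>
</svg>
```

1 u = 1 mm; y_m = 121.032 − y.

[1] `<path>` quadratic bezier, #ff8800→score S562 F2231: (126.840,97.823) → (139.588,109.817) → (151.138,116.568) → (161.489,118.075) → (170.641,114.339) → (178.595,105.360)

[2] `<circle>` circle, #008000→engrave S325 F3864: (56.522,91.629) → (53.744,100.179) → (46.471,105.463) → (37.481,105.463) → (30.208,100.179) → (27.430,91.629) → (30.208,83.079) → (37.481,77.795) → (46.471,77.795) → (53.744,83.079) → (56.522,91.629) (closed)

[3] `<polygon>` regular polygon, #ff8800→score S562 F2231: (57.905,73.009) → (80.540,95.627) → (111.445,87.333) → (119.715,56.421) → (97.080,33.803) → (66.175,42.097) → (57.905,73.009) (closed)

; Generated by LaserGRBL
G21
G90
G0 X126.840 Y97.823
M4 S562
G01 X139.588 Y109.817 F2231
G01 X151.138 Y116.568
G01 X161.489 Y118.075
G01 X170.641 Y114.339
G01 X178.595 Y105.360
M5
G0 X56.522 Y91.629
M4 S325
G01 X53.744 Y100.179 F3864
G01 X46.471 Y105.463
G01 X37.481 Y105.463
G01 X30.208 Y100.179
G01 X27.430 Y91.629
G01 X30.208 Y83.079
G01 X37.481 Y77.795
G01 X46.471 Y77.795
G01 X53.744 Y83.079
G01 X56.522 Y91.629
M5
G0 X57.905 Y73.009
M4 S562
G01 X80.540 Y95.627 F2231
G01 X111.445 Y87.333
G01 X119.715 Y56.421
G01 X97.080 Y33.803
G01 X66.175 Y42.097
G01 X57.905 Y73.009
M5
G0 X0.000 Y0.000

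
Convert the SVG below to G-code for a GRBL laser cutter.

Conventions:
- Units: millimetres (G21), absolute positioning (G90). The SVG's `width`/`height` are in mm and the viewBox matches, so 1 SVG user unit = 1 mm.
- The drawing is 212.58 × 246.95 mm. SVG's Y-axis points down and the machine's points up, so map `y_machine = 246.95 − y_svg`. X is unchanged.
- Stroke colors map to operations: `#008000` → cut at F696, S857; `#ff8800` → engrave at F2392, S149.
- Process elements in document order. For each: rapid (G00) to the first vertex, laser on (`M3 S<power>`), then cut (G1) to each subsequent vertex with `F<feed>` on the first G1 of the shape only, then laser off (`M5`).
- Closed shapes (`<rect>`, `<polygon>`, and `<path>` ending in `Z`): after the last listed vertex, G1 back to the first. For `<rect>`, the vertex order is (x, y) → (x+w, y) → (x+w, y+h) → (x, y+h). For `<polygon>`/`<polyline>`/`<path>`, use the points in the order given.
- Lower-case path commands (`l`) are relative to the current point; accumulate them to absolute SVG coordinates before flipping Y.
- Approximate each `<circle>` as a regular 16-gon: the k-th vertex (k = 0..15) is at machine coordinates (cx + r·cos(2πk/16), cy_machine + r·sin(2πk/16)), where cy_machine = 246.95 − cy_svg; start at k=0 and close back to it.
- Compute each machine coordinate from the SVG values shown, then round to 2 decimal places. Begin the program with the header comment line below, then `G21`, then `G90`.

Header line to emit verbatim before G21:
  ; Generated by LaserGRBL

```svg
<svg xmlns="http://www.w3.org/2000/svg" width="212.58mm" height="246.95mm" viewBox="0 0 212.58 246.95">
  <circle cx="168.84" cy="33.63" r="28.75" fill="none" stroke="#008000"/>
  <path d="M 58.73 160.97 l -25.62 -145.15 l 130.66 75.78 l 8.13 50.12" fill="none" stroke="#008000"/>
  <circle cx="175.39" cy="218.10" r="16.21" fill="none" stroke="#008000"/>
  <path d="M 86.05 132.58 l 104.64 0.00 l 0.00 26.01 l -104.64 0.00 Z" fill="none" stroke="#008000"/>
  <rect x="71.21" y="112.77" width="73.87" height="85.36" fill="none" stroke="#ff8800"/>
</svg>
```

; Generated by LaserGRBL
G21
G90
G00 X197.59 Y213.32
M3 S857
G1 X195.40 Y224.32 F696
G1 X189.17 Y233.65
G1 X179.84 Y239.88
G1 X168.84 Y242.07
G1 X157.84 Y239.88
G1 X148.51 Y233.65
G1 X142.28 Y224.32
G1 X140.09 Y213.32
G1 X142.28 Y202.32
G1 X148.51 Y192.99
G1 X157.84 Y186.76
G1 X168.84 Y184.57
G1 X179.84 Y186.76
G1 X189.17 Y192.99
G1 X195.40 Y202.32
G1 X197.59 Y213.32
M5
G00 X58.73 Y85.98
M3 S857
G1 X33.11 Y231.13 F696
G1 X163.77 Y155.35
G1 X171.90 Y105.23
M5
G00 X191.60 Y28.85
M3 S857
G1 X190.37 Y35.05 F696
G1 X186.85 Y40.31
G1 X181.59 Y43.83
G1 X175.39 Y45.06
G1 X169.19 Y43.83
G1 X163.93 Y40.31
G1 X160.41 Y35.05
G1 X159.18 Y28.85
G1 X160.41 Y22.65
G1 X163.93 Y17.39
G1 X169.19 Y13.87
G1 X175.39 Y12.64
G1 X181.59 Y13.87
G1 X186.85 Y17.39
G1 X190.37 Y22.65
G1 X191.60 Y28.85
M5
G00 X86.05 Y114.37
M3 S857
G1 X190.69 Y114.37 F696
G1 X190.69 Y88.36
G1 X86.05 Y88.36
G1 X86.05 Y114.37
M5
G00 X71.21 Y134.18
M3 S149
G1 X145.08 Y134.18 F2392
G1 X145.08 Y48.82
G1 X71.21 Y48.82
G1 X71.21 Y134.18
M5

viewBox `0 0 212.58 246.95` with mm width/height → 1 unit = 1 mm. Flip: y_m = 246.95 − y_svg.

**Shape 1** — `<circle>` circle, stroke `#008000` → cut (S857, F696). Machine vertices: (197.59,213.32) → (195.40,224.32) → (189.17,233.65) → (179.84,239.88) → (168.84,242.07) → (157.84,239.88) → (148.51,233.65) → (142.28,224.32) → (140.09,213.32) → (142.28,202.32) → (148.51,192.99) → (157.84,186.76) → (168.84,184.57) → (179.84,186.76) → (189.17,192.99) → (195.40,202.32) → (197.59,213.32). Closed: final G1 returns to the first vertex.

**Shape 2** — `<path>` open polyline, stroke `#008000` → cut (S857, F696). Machine vertices: (58.73,85.98) → (33.11,231.13) → (163.77,155.35) → (171.90,105.23). Open path.

**Shape 3** — `<circle>` circle, stroke `#008000` → cut (S857, F696). Machine vertices: (191.60,28.85) → (190.37,35.05) → (186.85,40.31) → (181.59,43.83) → (175.39,45.06) → (169.19,43.83) → (163.93,40.31) → (160.41,35.05) → (159.18,28.85) → (160.41,22.65) → (163.93,17.39) → (169.19,13.87) → (175.39,12.64) → (181.59,13.87) → (186.85,17.39) → (190.37,22.65) → (191.60,28.85). Closed: final G1 returns to the first vertex.

**Shape 4** — `<path>` rectangle, stroke `#008000` → cut (S857, F696). Machine vertices: (86.05,114.37) → (190.69,114.37) → (190.69,88.36) → (86.05,88.36) → (86.05,114.37). Closed: final G1 returns to the first vertex.

**Shape 5** — `<rect>` rectangle, stroke `#ff8800` → engrave (S149, F2392). Machine vertices: (71.21,134.18) → (145.08,134.18) → (145.08,48.82) → (71.21,48.82) → (71.21,134.18). Closed: final G1 returns to the first vertex.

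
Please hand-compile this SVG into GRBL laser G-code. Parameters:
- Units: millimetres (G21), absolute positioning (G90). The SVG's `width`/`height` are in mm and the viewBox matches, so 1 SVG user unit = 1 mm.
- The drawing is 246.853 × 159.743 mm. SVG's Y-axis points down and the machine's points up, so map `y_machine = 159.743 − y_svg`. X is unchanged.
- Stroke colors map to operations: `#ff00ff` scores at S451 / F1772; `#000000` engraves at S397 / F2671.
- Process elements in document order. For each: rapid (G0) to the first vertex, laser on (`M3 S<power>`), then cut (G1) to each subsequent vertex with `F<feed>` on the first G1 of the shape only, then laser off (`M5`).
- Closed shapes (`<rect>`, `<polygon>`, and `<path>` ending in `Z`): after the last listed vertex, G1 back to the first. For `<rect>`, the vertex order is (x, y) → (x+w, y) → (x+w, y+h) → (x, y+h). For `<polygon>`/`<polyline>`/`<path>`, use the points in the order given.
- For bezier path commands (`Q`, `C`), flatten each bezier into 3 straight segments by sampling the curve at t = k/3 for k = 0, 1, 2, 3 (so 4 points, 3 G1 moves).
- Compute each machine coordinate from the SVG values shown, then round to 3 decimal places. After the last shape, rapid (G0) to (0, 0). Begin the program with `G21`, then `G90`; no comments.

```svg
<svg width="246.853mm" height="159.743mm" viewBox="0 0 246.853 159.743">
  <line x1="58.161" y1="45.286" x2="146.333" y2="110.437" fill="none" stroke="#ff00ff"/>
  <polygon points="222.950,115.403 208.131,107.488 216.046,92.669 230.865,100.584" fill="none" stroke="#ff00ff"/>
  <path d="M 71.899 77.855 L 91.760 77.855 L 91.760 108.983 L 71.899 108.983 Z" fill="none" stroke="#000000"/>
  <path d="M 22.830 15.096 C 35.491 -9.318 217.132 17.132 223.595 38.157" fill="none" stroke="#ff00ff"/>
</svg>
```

G21
G90
G0 X58.161 Y114.457
M3 S451
G1 X146.333 Y49.306 F1772
M5
G0 X222.950 Y44.340
M3 S451
G1 X208.131 Y52.255 F1772
G1 X216.046 Y67.074
G1 X230.865 Y59.159
G1 X222.950 Y44.340
M5
G0 X71.899 Y81.888
M3 S397
G1 X91.760 Y81.888 F2671
G1 X91.760 Y50.760
G1 X71.899 Y50.760
G1 X71.899 Y81.888
M5
G0 X22.830 Y144.647
M3 S451
G1 X79.071 Y154.191 F1772
G1 X171.486 Y142.335
G1 X223.595 Y121.586
M5
G0 X0.000 Y0.000

Since the viewBox matches the mm dimensions, user units are millimetres directly. The only transform is the Y-flip y_m = 159.743 − y_svg.

Shape 1 is a line segment drawn with `<line>`. Its stroke #ff00ff means score at S451, F1772. After flipping Y the toolpath is (58.161,114.457) → (146.333,49.306).

Shape 2 is a regular polygon drawn with `<polygon>`. Its stroke #ff00ff means score at S451, F1772. After flipping Y the toolpath is (222.950,44.340) → (208.131,52.255) → (216.046,67.074) → (230.865,59.159) → (222.950,44.340), returning to the start.

Shape 3 is a rectangle drawn with `<path>`. Its stroke #000000 means engrave at S397, F2671. After flipping Y the toolpath is (71.899,81.888) → (91.760,81.888) → (91.760,50.760) → (71.899,50.760) → (71.899,81.888), returning to the start.

Shape 4 is a cubic bezier drawn with `<path>`. Its stroke #ff00ff means score at S451, F1772. After flipping Y the toolpath is (22.830,144.647) → (79.071,154.191) → (171.486,142.335) → (223.595,121.586).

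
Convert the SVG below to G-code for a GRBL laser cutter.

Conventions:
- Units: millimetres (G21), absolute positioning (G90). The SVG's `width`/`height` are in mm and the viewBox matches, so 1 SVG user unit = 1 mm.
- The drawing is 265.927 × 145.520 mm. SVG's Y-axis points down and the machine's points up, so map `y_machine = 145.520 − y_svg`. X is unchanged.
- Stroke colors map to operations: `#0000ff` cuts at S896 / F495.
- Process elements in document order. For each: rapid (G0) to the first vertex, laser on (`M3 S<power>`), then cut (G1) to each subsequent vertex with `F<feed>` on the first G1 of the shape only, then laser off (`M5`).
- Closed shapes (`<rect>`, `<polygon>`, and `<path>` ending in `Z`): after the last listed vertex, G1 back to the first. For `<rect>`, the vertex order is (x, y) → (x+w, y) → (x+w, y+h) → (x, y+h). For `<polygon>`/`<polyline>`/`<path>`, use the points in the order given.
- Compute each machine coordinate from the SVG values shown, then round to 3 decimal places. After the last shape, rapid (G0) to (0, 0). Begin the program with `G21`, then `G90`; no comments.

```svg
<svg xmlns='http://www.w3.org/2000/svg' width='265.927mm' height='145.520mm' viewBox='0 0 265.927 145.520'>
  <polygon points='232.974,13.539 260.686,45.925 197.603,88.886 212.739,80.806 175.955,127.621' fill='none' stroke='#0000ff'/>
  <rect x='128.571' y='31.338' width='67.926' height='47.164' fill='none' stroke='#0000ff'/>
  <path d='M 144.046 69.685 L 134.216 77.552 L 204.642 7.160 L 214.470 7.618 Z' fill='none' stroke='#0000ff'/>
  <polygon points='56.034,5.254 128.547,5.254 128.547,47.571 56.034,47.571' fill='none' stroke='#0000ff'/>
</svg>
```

viewBox `0 0 265.927 145.520` with mm width/height → 1 unit = 1 mm. Flip: y_m = 145.520 − y_svg.

**Shape 1** — `<polygon>` closed polygon, stroke `#0000ff` → cut (S896, F495). Machine vertices: (232.974,131.981) → (260.686,99.595) → (197.603,56.634) → (212.739,64.714) → (175.955,17.899) → (232.974,131.981). Closed: final G1 returns to the first vertex.

**Shape 2** — `<rect>` rectangle, stroke `#0000ff` → cut (S896, F495). Machine vertices: (128.571,114.182) → (196.497,114.182) → (196.497,67.018) → (128.571,67.018) → (128.571,114.182). Closed: final G1 returns to the first vertex.

**Shape 3** — `<path>` closed polygon, stroke `#0000ff` → cut (S896, F495). Machine vertices: (144.046,75.835) → (134.216,67.968) → (204.642,138.360) → (214.470,137.902) → (144.046,75.835). Closed: final G1 returns to the first vertex.

**Shape 4** — `<polygon>` rectangle, stroke `#0000ff` → cut (S896, F495). Machine vertices: (56.034,140.266) → (128.547,140.266) → (128.547,97.949) → (56.034,97.949) → (56.034,140.266). Closed: final G1 returns to the first vertex.

G21
G90
G0 X232.974 Y131.981
M3 S896
G1 X260.686 Y99.595 F495
G1 X197.603 Y56.634
G1 X212.739 Y64.714
G1 X175.955 Y17.899
G1 X232.974 Y131.981
M5
G0 X128.571 Y114.182
M3 S896
G1 X196.497 Y114.182 F495
G1 X196.497 Y67.018
G1 X128.571 Y67.018
G1 X128.571 Y114.182
M5
G0 X144.046 Y75.835
M3 S896
G1 X134.216 Y67.968 F495
G1 X204.642 Y138.360
G1 X214.470 Y137.902
G1 X144.046 Y75.835
M5
G0 X56.034 Y140.266
M3 S896
G1 X128.547 Y140.266 F495
G1 X128.547 Y97.949
G1 X56.034 Y97.949
G1 X56.034 Y140.266
M5
G0 X0.000 Y0.000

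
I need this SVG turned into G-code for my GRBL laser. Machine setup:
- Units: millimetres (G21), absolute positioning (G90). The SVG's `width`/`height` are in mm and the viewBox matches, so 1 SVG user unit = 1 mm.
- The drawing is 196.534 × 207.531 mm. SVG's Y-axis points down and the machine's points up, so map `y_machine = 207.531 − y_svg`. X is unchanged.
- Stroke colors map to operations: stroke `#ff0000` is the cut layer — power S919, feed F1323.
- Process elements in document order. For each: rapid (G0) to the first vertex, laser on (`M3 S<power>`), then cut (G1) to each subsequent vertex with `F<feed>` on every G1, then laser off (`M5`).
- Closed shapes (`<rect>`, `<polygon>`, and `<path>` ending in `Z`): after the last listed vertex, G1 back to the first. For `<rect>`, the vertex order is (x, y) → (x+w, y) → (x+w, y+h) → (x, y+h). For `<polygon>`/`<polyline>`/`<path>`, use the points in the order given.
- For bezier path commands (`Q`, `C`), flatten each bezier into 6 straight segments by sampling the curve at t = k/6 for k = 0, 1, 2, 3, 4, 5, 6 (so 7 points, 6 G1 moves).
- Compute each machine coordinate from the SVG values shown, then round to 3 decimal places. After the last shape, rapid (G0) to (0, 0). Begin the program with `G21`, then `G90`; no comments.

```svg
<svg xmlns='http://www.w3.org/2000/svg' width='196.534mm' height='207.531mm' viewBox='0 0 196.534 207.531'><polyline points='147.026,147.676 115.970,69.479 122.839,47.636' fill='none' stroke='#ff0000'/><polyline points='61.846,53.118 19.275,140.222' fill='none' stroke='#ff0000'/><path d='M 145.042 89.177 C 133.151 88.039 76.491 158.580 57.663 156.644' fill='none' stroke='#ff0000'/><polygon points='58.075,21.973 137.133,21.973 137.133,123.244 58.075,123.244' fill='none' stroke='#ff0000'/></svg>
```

viewBox `0 0 196.534 207.531` with mm width/height → 1 unit = 1 mm. Flip: y_m = 207.531 − y_svg.

**Shape 1** — `<polyline>` open polyline, stroke `#ff0000` → cut (S919, F1323). Machine vertices: (147.026,59.855) → (115.970,138.052) → (122.839,159.895). Open path.

**Shape 2** — `<polyline>` line segment, stroke `#ff0000` → cut (S919, F1323). Machine vertices: (61.846,154.413) → (19.275,67.309). Open path.

**Shape 3** — `<path>` cubic bezier, stroke `#ff0000` → cut (S919, F1323). Control points (SVG): P0=(145.042,89.177), P1=(133.151,88.039), P2=(76.491,158.580), P3=(57.663,156.644); sampled at t=k/6. Machine vertices: (145.042,118.354) → (135.748,113.617) → (121.287,100.938) → (103.954,84.321) → (86.042,67.771) → (69.847,55.291) → (57.663,50.887). Open path.

**Shape 4** — `<polygon>` rectangle, stroke `#ff0000` → cut (S919, F1323). Machine vertices: (58.075,185.558) → (137.133,185.558) → (137.133,84.287) → (58.075,84.287) → (58.075,185.558). Closed: final G1 returns to the first vertex.

G21
G90
G0 X147.026 Y59.855
M3 S919
G1 X115.970 Y138.052 F1323
G1 X122.839 Y159.895 F1323
M5
G0 X61.846 Y154.413
M3 S919
G1 X19.275 Y67.309 F1323
M5
G0 X145.042 Y118.354
M3 S919
G1 X135.748 Y113.617 F1323
G1 X121.287 Y100.938 F1323
G1 X103.954 Y84.321 F1323
G1 X86.042 Y67.771 F1323
G1 X69.847 Y55.291 F1323
G1 X57.663 Y50.887 F1323
M5
G0 X58.075 Y185.558
M3 S919
G1 X137.133 Y185.558 F1323
G1 X137.133 Y84.287 F1323
G1 X58.075 Y84.287 F1323
G1 X58.075 Y185.558 F1323
M5
G0 X0.000 Y0.000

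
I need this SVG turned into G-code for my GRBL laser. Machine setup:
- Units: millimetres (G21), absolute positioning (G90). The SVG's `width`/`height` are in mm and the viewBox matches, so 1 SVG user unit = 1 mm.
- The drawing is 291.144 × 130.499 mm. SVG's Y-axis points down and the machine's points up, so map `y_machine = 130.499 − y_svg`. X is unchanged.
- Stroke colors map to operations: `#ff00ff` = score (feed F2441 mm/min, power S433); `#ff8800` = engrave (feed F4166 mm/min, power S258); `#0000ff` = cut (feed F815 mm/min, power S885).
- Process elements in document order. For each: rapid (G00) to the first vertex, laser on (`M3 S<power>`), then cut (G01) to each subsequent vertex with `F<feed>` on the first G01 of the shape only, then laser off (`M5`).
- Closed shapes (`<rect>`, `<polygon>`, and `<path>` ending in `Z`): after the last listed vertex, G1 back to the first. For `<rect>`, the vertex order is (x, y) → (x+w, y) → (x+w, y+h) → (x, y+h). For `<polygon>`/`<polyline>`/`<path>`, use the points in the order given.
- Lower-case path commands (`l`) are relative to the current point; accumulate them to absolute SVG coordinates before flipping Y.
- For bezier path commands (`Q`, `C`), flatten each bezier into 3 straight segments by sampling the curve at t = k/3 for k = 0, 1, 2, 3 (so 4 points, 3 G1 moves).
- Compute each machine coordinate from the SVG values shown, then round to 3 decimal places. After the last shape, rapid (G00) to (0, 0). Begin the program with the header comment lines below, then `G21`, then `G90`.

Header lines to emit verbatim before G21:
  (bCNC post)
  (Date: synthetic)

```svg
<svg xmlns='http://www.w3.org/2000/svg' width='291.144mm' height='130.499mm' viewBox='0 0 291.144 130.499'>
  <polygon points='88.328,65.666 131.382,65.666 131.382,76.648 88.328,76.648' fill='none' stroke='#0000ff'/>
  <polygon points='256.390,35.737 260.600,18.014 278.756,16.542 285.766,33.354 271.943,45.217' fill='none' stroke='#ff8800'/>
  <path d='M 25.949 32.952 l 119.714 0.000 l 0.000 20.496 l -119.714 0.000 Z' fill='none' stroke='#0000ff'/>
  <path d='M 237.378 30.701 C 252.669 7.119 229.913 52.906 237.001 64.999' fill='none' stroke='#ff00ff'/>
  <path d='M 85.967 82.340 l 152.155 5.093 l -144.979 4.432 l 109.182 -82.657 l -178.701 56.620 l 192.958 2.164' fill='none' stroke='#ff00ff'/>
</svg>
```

(bCNC post)
(Date: synthetic)
G21
G90
G00 X88.328 Y64.833
M3 S885
G01 X131.382 Y64.833 F815
G01 X131.382 Y53.851
G01 X88.328 Y53.851
G01 X88.328 Y64.833
M5
G00 X256.390 Y94.762
M3 S258
G01 X260.600 Y112.485 F4166
G01 X278.756 Y113.957
G01 X285.766 Y97.145
G01 X271.943 Y85.282
G01 X256.390 Y94.762
M5
G00 X25.949 Y97.547
M3 S885
G01 X145.663 Y97.547 F815
G01 X145.663 Y77.051
G01 X25.949 Y77.051
G01 X25.949 Y97.547
M5
G00 X237.378 Y99.798
M3 S433
G01 X242.501 Y104.074 F2441
G01 X237.347 Y85.007
G01 X237.001 Y65.500
M5
G00 X85.967 Y48.159
M3 S433
G01 X238.122 Y43.066 F2441
G01 X93.143 Y38.634
G01 X202.325 Y121.291
G01 X23.624 Y64.671
G01 X216.582 Y62.507
M5
G00 X0.000 Y0.000

Since the viewBox matches the mm dimensions, user units are millimetres directly. The only transform is the Y-flip y_m = 130.499 − y_svg.

Shape 1 is a rectangle drawn with `<polygon>`. Its stroke #0000ff means cut at S885, F815. After flipping Y the toolpath is (88.328,64.833) → (131.382,64.833) → (131.382,53.851) → (88.328,53.851) → (88.328,64.833), returning to the start.

Shape 2 is a regular polygon drawn with `<polygon>`. Its stroke #ff8800 means engrave at S258, F4166. After flipping Y the toolpath is (256.390,94.762) → (260.600,112.485) → (278.756,113.957) → (285.766,97.145) → (271.943,85.282) → (256.390,94.762), returning to the start.

Shape 3 is a rectangle drawn with `<path>`. Its stroke #0000ff means cut at S885, F815. After flipping Y the toolpath is (25.949,97.547) → (145.663,97.547) → (145.663,77.051) → (25.949,77.051) → (25.949,97.547), returning to the start.

Shape 4 is a cubic bezier drawn with `<path>`. Its stroke #ff00ff means score at S433, F2441. After flipping Y the toolpath is (237.378,99.798) → (242.501,104.074) → (237.347,85.007) → (237.001,65.500).

Shape 5 is a open polyline drawn with `<path>`. Its stroke #ff00ff means score at S433, F2441. After flipping Y the toolpath is (85.967,48.159) → (238.122,43.066) → (93.143,38.634) → (202.325,121.291) → (23.624,64.671) → (216.582,62.507).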